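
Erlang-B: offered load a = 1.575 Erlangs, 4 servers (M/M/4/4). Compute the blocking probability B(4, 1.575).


B(c,a) = (a^c/c!) / Σ_{k=0}^{c} a^k/k!
a^4/4! = 0.256396
Σ terms (k=0..4): 1.00000 + 1.57500 + 1.24031 + 0.65116 + 0.25640 = 4.722872
B = 0.256396/4.722872 = 0.054288

Final: 0.054288


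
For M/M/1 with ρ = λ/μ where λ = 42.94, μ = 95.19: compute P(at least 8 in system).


ρ = 42.94/95.19 = 0.4511
P(N ≥ n) = ρ^n = 0.4511^8 = 0.001715

Final: 0.001715


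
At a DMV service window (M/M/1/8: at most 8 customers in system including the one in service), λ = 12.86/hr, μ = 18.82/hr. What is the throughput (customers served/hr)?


ρ = 0.6833; P_K = (1−ρ)ρ^8/(1−ρ^9) = 0.015557
λ_eff = λ(1 − P_K) = 12.86·(1 − 0.015557) = 12.86·0.984443 = 12.6599 /hr

Final: 12.6599 /hr


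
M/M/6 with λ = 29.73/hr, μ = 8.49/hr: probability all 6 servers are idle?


a = λ/μ = 29.73/8.49 = 3.5018; ρ = a/c = 0.5836
Σ_{k=0}^{5} a^k/k! (terms k=0..5) = 1.00000 + 3.50177 + 6.13119 + 7.15666 + 6.26524 + 4.38788 = 28.44273
Tail: a^6/(6!(1−ρ)) = 1843.84035/(720·0.4164) = 6.15048
P₀ = 1/(28.44273 + 6.15048) = 1/34.59321 = 0.028907

Final: 0.028907


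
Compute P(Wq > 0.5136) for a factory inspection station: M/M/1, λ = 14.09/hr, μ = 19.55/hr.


ρ = 14.09/19.55 = 0.7207
P(Wq > t) = ρ·e^{−(μ−λ)t} = 0.7207·e^{−2.8043}
= 0.7207·0.060552 = 0.043641

Final: 0.043641


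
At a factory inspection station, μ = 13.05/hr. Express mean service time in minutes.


Mean service time = 1/μ = 1/13.05 hour = 0.07663 hour
In minutes: 0.07663 × 60 = 4.5977 min

Final: 4.5977 min


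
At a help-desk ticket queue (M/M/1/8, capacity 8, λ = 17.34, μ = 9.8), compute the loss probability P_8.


ρ = λ/μ = 17.34/9.8 = 1.7694
P_K = (1−ρ)ρ^K/(1−ρ^(K+1)) = (-0.7694·96.069192)/(1 − 169.983653)
= -73.914460/-168.983653 = 0.437406

Final: 0.437406


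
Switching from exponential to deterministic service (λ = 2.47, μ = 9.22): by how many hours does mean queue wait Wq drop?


ρ = 2.47/9.22 = 0.2679
Wq(M/M/1) = ρ/(μ−λ) = 0.2679/6.75 = 0.03969 hr
Wq(M/D/1) = ρ/(2(μ−λ)) = 0.01984 hr
Savings = 0.03969 − 0.01984 = 0.01984 hr

Final: 0.01984 hr


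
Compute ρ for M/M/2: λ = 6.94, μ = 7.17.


ρ = λ/(cμ) = 6.94/(2·7.17) = 6.94/14.34 = 0.4840

Final: 0.4840


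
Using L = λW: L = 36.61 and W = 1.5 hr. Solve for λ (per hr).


λ = L/W = 36.61/1.5 = 24.4067 /hr

Final: 24.4067 /hr


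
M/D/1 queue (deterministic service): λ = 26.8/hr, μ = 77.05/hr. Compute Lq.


ρ = 26.8/77.05 = 0.3478
M/D/1: Lq = ρ²/(2(1−ρ)) = 0.1210/(2·0.6522) = 0.09275

Final: 0.09275


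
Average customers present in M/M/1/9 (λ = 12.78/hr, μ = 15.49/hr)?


ρ = 12.78/15.49 = 0.8250
L = ρ[1 − (K+1)ρ^K + Kρ^(K+1)] / [(1−ρ)(1−ρ^(K+1))]
Numerator: 0.8250·(1 − 10·0.177139 + 9·0.146148) = 0.448780
Denominator: (0.1750)·(0.853852) = 0.149383
L = 0.448780/0.149383 = 3.0042

Final: 3.0042


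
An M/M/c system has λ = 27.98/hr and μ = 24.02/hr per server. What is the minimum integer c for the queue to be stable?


Stability requires cμ > λ ⇔ c > λ/μ.
λ/μ = 27.98/24.02 = 1.1649
Minimum integer c = ⌊1.1649⌋ + 1 = 2
Check: 2·24.02 = 48.04 > 27.98, while 1·24.02 = 24.02 ≤ 27.98

Final: 2 servers


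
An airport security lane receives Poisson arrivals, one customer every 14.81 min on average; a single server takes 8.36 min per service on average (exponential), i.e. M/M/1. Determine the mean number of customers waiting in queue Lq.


λ = 60/14.81 = 4.0513 /hr
μ = 60/8.36 = 7.1770 /hr
ρ = λ/μ = 4.0513/7.1770 = 0.5645
Lq = ρ²/(1−ρ) = 0.3186/0.4355 = 0.7316

Final: 0.7316


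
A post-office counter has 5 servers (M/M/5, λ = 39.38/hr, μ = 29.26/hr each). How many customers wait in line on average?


a = λ/μ = 1.3459; ρ = a/5 = 0.2692
P₀ = 0.260084
Lq = P₀·a^c·ρ / (c!·(1−ρ)²) = 0.260084·4.41578·0.2692/(120·0.53411)
= 0.004823

Final: 0.004823


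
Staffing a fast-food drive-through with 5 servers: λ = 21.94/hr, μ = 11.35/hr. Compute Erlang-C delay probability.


a = λ/μ = 1.9330; ρ = a/5 = 0.3866
P₀ = 0.143809 (from M/M/c formula)
C(c,a) = [a^c/(c!(1−ρ))]·P₀ = [26.99006/(120·0.6134)]·0.143809
= 0.36668·0.143809 = 0.052732

Final: 0.052732


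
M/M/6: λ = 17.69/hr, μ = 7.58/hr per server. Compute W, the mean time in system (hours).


a = 2.3338; ρ = 0.3890; P₀ = 0.096565
Lq = P₀·a^c·ρ/(c!(1−ρ)²) = 0.02257
Wq = Lq/λ = 0.02257/17.69 = 0.001276 hr
W = Wq + 1/μ = 0.001276 + 0.13193 = 0.13320 hr

Final: 0.13320 hr


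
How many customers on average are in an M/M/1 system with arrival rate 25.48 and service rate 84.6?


ρ = λ/μ = 25.48/84.6 = 0.3012
L = ρ/(1−ρ) = 0.3012/(1 − 0.3012) = 0.3012/0.6988 = 0.4310

Final: 0.4310


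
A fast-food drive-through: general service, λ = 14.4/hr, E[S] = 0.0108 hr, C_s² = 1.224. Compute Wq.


ρ = λ·E[S] = 14.4·0.0108 = 0.1555
E[S²] = E[S]²(1+C_s²) = 0.0108²·(1+1.224) = 0.0002594
Wq = λ·E[S²]/(2(1−ρ)) = 14.4·0.0002594/(2·0.8445) = 0.002212 hr

Final: 0.002212 hr


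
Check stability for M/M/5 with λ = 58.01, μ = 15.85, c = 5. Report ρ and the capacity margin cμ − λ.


Total capacity cμ = 5·15.85 = 79.25/hr
ρ = λ/(cμ) = 58.01/79.25 = 0.7320
Stable ⇔ ρ < 1: YES
Spare capacity = cμ − λ = 79.25 − 58.01 = 21.24/hr

Final: ρ = 0.7320; stable; margin = 21.24/hr


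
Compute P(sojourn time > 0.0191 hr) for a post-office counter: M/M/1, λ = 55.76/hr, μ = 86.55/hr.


W ~ Exponential(μ−λ) for M/M/1.
μ − λ = 86.55 − 55.76 = 30.7900
P(W > t) = e^{−(μ−λ)t} = e^{−0.5881} = 0.555388

Final: 0.555388


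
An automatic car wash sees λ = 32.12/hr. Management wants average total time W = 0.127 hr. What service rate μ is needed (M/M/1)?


W = 1/(μ−λ) ⇒ μ − λ = 1/W = 1/0.127 = 7.8740
μ = λ + 1/W = 32.12 + 7.8740 = 39.9940 per hr

Final: 39.9940 /hr


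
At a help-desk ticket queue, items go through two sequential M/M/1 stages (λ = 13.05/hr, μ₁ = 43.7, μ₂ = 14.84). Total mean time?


Each node sees arrival rate λ = 13.05/hr (tandem ⇒ throughput preserved).
W₁ = 1/(μ₁−λ) = 1/(43.7−13.05) = 0.03263 hr
W₂ = 1/(μ₂−λ) = 1/(14.84−13.05) = 0.55866 hr
W_total = W₁ + W₂ = 0.03263 + 0.55866 = 0.59129 hr

Final: 0.59129 hr


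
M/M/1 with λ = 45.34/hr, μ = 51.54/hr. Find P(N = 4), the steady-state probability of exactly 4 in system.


ρ = 45.34/51.54 = 0.8797
P_n = (1−ρ)·ρ^n = (1 − 0.8797)·0.8797^4 = 0.1203·0.598892 = 0.072044

Final: 0.072044


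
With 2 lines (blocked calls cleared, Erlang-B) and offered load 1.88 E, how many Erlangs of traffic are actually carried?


B(2,1.88) = 0.380272 (Erlang-B)
Carried load = a(1 − B) = 1.88·(1 − 0.380272) = 1.88·0.619728 = 1.1651 E

Final: 1.1651 Erlangs


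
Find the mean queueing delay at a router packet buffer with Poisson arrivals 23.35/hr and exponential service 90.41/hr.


ρ = 23.35/90.41 = 0.2583
Wq = ρ/(μ−λ) = 0.2583/(90.41 − 23.35) = 0.2583/67.06 = 0.003851 hr

Final: 0.003851 hr


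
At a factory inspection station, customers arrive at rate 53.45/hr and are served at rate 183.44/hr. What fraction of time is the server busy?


ρ = λ/μ = 53.45/183.44 = 0.2914

Final: 0.2914


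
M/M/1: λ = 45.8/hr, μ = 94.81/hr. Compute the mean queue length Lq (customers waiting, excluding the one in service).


ρ = 45.8/94.81 = 0.4831
Lq = ρ²/(1−ρ) = 0.2334/0.5169 = 0.4514

Final: 0.4514


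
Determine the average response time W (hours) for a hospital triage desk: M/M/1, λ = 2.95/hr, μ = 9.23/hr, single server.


W = 1/(μ−λ) = 1/(9.23 − 2.95) = 1/6.28 = 0.1592 hr

Final: 0.1592 hr


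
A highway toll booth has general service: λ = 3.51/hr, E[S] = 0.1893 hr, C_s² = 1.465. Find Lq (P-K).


ρ = λ·E[S] = 3.51·0.1893 = 0.6644
Lq = ρ²(1+C_s²)/(2(1−ρ)) = 0.4415·(1+1.465)/(2·0.3356)
= 0.4415·2.4650/0.6711 = 1.62157

Final: 1.62157


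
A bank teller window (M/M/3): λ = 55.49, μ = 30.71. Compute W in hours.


a = 1.8069; ρ = 0.6023; P₀ = 0.144683
Lq = P₀·a^c·ρ/(c!(1−ρ)²) = 0.54172
Wq = Lq/λ = 0.54172/55.49 = 0.009763 hr
W = Wq + 1/μ = 0.009763 + 0.03256 = 0.04233 hr

Final: 0.04233 hr


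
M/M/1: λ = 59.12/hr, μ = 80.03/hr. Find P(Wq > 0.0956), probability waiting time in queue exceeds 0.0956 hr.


ρ = 59.12/80.03 = 0.7387
P(Wq > t) = ρ·e^{−(μ−λ)t} = 0.7387·e^{−1.9990}
= 0.7387·0.135471 = 0.100076

Final: 0.100076


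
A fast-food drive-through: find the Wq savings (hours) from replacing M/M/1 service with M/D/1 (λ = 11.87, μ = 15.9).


ρ = 11.87/15.9 = 0.7465
Wq(M/M/1) = ρ/(μ−λ) = 0.7465/4.03 = 0.18525 hr
Wq(M/D/1) = ρ/(2(μ−λ)) = 0.09262 hr
Savings = 0.18525 − 0.09262 = 0.09262 hr

Final: 0.09262 hr


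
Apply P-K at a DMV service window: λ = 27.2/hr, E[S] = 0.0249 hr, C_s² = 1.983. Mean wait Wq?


ρ = λ·E[S] = 27.2·0.0249 = 0.6773
E[S²] = E[S]²(1+C_s²) = 0.0249²·(1+1.983) = 0.001849
Wq = λ·E[S²]/(2(1−ρ)) = 27.2·0.001849/(2·0.3227) = 0.07794 hr

Final: 0.07794 hr


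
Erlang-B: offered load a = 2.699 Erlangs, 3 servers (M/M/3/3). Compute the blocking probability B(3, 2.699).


B(c,a) = (a^c/c!) / Σ_{k=0}^{c} a^k/k!
a^3/3! = 3.276856
Σ terms (k=0..3): 1.00000 + 2.69900 + 3.64230 + 3.27686 = 10.618157
B = 3.276856/10.618157 = 0.308609

Final: 0.308609


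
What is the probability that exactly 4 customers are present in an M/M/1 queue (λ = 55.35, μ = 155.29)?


ρ = 55.35/155.29 = 0.3564
P_n = (1−ρ)·ρ^n = (1 − 0.3564)·0.3564^4 = 0.6436·0.016140 = 0.010387

Final: 0.010387


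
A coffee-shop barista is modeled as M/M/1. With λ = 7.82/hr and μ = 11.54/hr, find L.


ρ = λ/μ = 7.82/11.54 = 0.6776
L = ρ/(1−ρ) = 0.6776/(1 − 0.6776) = 0.6776/0.3224 = 2.1022

Final: 2.1022


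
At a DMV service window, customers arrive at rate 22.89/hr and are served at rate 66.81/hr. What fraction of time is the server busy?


ρ = λ/μ = 22.89/66.81 = 0.3426

Final: 0.3426


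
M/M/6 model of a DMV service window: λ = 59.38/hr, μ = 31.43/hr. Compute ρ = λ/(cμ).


ρ = λ/(cμ) = 59.38/(6·31.43) = 59.38/188.58 = 0.3149

Final: 0.3149


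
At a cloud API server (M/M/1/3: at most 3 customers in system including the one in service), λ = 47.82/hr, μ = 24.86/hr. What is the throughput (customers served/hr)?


ρ = 1.9236; P_K = (1−ρ)ρ^3/(1−ρ^4) = 0.517967
λ_eff = λ(1 − P_K) = 47.82·(1 − 0.517967) = 47.82·0.482033 = 23.0508 /hr

Final: 23.0508 /hr


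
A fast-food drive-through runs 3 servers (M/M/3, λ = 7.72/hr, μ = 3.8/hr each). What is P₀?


a = λ/μ = 7.72/3.8 = 2.0316; ρ = a/c = 0.6772
Σ_{k=0}^{2} a^k/k! (terms k=0..2) = 1.00000 + 2.03158 + 2.06366 = 5.09524
Tail: a^3/(3!(1−ρ)) = 8.38496/(6·0.3228) = 4.32919
P₀ = 1/(5.09524 + 4.32919) = 1/9.42443 = 0.106107

Final: 0.106107


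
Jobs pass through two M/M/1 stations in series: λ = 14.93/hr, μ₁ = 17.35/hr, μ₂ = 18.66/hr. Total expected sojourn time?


Each node sees arrival rate λ = 14.93/hr (tandem ⇒ throughput preserved).
W₁ = 1/(μ₁−λ) = 1/(17.35−14.93) = 0.41322 hr
W₂ = 1/(μ₂−λ) = 1/(18.66−14.93) = 0.26810 hr
W_total = W₁ + W₂ = 0.41322 + 0.26810 = 0.68132 hr

Final: 0.68132 hr


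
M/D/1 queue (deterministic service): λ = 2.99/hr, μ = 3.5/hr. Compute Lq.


ρ = 2.99/3.5 = 0.8543
M/D/1: Lq = ρ²/(2(1−ρ)) = 0.7298/(2·0.1457) = 2.50423

Final: 2.50423


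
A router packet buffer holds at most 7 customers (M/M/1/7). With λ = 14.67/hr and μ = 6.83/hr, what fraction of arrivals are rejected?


ρ = λ/μ = 14.67/6.83 = 2.1479
P_K = (1−ρ)ρ^K/(1−ρ^(K+1)) = (-1.1479·210.894800)/(1 − 452.976093)
= -242.081293/-451.976093 = 0.535606

Final: 0.535606


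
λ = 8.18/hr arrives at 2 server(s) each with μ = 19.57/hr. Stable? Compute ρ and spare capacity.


Total capacity cμ = 2·19.57 = 39.14/hr
ρ = λ/(cμ) = 8.18/39.14 = 0.2090
Stable ⇔ ρ < 1: YES
Spare capacity = cμ − λ = 39.14 − 8.18 = 30.96/hr

Final: ρ = 0.2090; stable; margin = 30.96/hr


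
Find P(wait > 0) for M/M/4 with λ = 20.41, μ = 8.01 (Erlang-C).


a = λ/μ = 2.5481; ρ = a/4 = 0.6370
P₀ = 0.069490 (from M/M/c formula)
C(c,a) = [a^c/(c!(1−ρ))]·P₀ = [42.15431/(24·0.3630)]·0.069490
= 4.83886·0.069490 = 0.336254

Final: 0.336254


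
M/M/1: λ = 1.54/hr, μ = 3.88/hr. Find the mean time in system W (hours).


W = 1/(μ−λ) = 1/(3.88 − 1.54) = 1/2.34 = 0.4274 hr

Final: 0.4274 hr


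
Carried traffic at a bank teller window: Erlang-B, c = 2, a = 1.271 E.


B(2,1.271) = 0.262356 (Erlang-B)
Carried load = a(1 − B) = 1.271·(1 − 0.262356) = 1.271·0.737644 = 0.9375 E

Final: 0.9375 Erlangs


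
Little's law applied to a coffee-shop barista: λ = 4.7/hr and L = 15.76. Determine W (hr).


W = L/λ = 15.76/4.7 = 3.3532 hr

Final: 3.3532 hr


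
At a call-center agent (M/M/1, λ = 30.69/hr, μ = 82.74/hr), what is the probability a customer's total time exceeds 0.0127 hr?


W ~ Exponential(μ−λ) for M/M/1.
μ − λ = 82.74 − 30.69 = 52.0500
P(W > t) = e^{−(μ−λ)t} = e^{−0.6610} = 0.516317

Final: 0.516317


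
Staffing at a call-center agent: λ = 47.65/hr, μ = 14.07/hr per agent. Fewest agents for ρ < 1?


Stability requires cμ > λ ⇔ c > λ/μ.
λ/μ = 47.65/14.07 = 3.3866
Minimum integer c = ⌊3.3866⌋ + 1 = 4
Check: 4·14.07 = 56.28 > 47.65, while 3·14.07 = 42.21 ≤ 47.65

Final: 4 servers


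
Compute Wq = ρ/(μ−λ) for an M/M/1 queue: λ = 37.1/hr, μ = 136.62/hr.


ρ = 37.1/136.62 = 0.2716
Wq = ρ/(μ−λ) = 0.2716/(136.62 − 37.1) = 0.2716/99.52 = 0.002729 hr

Final: 0.002729 hr


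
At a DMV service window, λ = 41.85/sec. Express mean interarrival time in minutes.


Mean interarrival time = 1/λ = 1/41.85 second = 0.02389 second
In minutes: 0.02389 × 0.0166667 = 0.0003982 min

Final: 0.0003982 min


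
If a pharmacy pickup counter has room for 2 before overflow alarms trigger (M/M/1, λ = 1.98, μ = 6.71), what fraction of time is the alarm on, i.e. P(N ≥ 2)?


ρ = 1.98/6.71 = 0.2951
P(N ≥ n) = ρ^n = 0.2951^2 = 0.087073

Final: 0.087073


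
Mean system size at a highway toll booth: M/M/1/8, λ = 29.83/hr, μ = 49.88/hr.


ρ = 29.83/49.88 = 0.5980
L = ρ[1 − (K+1)ρ^K + Kρ^(K+1)] / [(1−ρ)(1−ρ^(K+1))]
Numerator: 0.5980·(1 − 9·0.016361 + 8·0.009785) = 0.556786
Denominator: (0.4020)·(0.990215) = 0.398032
L = 0.556786/0.398032 = 1.3988

Final: 1.3988


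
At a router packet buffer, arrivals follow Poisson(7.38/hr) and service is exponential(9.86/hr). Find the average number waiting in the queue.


ρ = 7.38/9.86 = 0.7485
Lq = ρ²/(1−ρ) = 0.5602/0.2515 = 2.2273

Final: 2.2273


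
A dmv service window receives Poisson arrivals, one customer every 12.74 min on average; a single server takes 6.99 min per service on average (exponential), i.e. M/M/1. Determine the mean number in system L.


λ = 60/12.74 = 4.7096 /hr
μ = 60/6.99 = 8.5837 /hr
ρ = λ/μ = 4.7096/8.5837 = 0.5487
L = ρ/(1−ρ) = 0.5487/0.4513 = 1.2157

Final: 1.2157


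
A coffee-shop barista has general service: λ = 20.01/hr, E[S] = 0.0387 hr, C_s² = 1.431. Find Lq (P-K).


ρ = λ·E[S] = 20.01·0.0387 = 0.7744
Lq = ρ²(1+C_s²)/(2(1−ρ)) = 0.5997·(1+1.431)/(2·0.2256)
= 0.5997·2.4310/0.4512 = 3.23078

Final: 3.23078


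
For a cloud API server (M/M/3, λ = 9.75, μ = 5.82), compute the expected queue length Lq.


a = λ/μ = 1.6753; ρ = a/3 = 0.5584
P₀ = 0.170852
Lq = P₀·a^c·ρ / (c!·(1−ρ)²) = 0.170852·4.70159·0.5584/(6·0.19499)
= 0.38340

Final: 0.38340


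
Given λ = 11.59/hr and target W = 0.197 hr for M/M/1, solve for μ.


W = 1/(μ−λ) ⇒ μ − λ = 1/W = 1/0.197 = 5.0761
μ = λ + 1/W = 11.59 + 5.0761 = 16.6661 per hr

Final: 16.6661 /hr


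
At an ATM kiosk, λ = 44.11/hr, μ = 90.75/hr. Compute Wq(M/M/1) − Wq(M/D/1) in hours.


ρ = 44.11/90.75 = 0.4861
Wq(M/M/1) = ρ/(μ−λ) = 0.4861/46.64 = 0.01042 hr
Wq(M/D/1) = ρ/(2(μ−λ)) = 0.005211 hr
Savings = 0.01042 − 0.005211 = 0.005211 hr

Final: 0.005211 hr


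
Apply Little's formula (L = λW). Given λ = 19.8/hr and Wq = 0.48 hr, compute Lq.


Lq = λWq = 19.8·0.48 = 9.5040

Final: 9.5040


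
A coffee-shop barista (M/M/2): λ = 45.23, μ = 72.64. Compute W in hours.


a = 0.6227; ρ = 0.3113; P₀ = 0.525169
Lq = P₀·a^c·ρ/(c!(1−ρ)²) = 0.06683
Wq = Lq/λ = 0.06683/45.23 = 0.001478 hr
W = Wq + 1/μ = 0.001478 + 0.01377 = 0.01524 hr

Final: 0.01524 hr


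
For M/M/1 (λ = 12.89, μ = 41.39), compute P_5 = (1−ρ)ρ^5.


ρ = 12.89/41.39 = 0.3114
P_n = (1−ρ)·ρ^n = (1 − 0.3114)·0.3114^5 = 0.6886·0.002929 = 0.002017

Final: 0.002017


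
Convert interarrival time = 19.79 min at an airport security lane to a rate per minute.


λ = 1/(interarrival time) in consistent units.
1 minute = 1 min, so λ = 1/19.79 = 0.05053 per minute

Final: 0.05053 /min


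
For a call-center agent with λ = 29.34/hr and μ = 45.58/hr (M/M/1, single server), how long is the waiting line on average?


ρ = 29.34/45.58 = 0.6437
Lq = ρ²/(1−ρ) = 0.4144/0.3563 = 1.1629

Final: 1.1629


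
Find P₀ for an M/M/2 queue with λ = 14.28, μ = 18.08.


a = λ/μ = 14.28/18.08 = 0.7898; ρ = a/c = 0.3949
Σ_{k=0}^{1} a^k/k! (terms k=0..1) = 1.00000 + 0.78982 = 1.78982
Tail: a^2/(2!(1−ρ)) = 0.62382/(2·0.6051) = 0.51548
P₀ = 1/(1.78982 + 0.51548) = 1/2.30530 = 0.433783

Final: 0.433783


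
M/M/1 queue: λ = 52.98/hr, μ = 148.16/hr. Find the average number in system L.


ρ = λ/μ = 52.98/148.16 = 0.3576
L = ρ/(1−ρ) = 0.3576/(1 − 0.3576) = 0.3576/0.6424 = 0.5566

Final: 0.5566


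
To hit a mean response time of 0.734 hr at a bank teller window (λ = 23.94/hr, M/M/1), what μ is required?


W = 1/(μ−λ) ⇒ μ − λ = 1/W = 1/0.734 = 1.3624
μ = λ + 1/W = 23.94 + 1.3624 = 25.3024 per hr

Final: 25.3024 /hr


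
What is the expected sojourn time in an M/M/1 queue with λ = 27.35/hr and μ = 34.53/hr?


W = 1/(μ−λ) = 1/(34.53 − 27.35) = 1/7.18 = 0.1393 hr

Final: 0.1393 hr


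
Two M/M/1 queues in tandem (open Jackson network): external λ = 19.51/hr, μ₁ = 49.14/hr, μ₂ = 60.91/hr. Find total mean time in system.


Each node sees arrival rate λ = 19.51/hr (tandem ⇒ throughput preserved).
W₁ = 1/(μ₁−λ) = 1/(49.14−19.51) = 0.03375 hr
W₂ = 1/(μ₂−λ) = 1/(60.91−19.51) = 0.02415 hr
W_total = W₁ + W₂ = 0.03375 + 0.02415 = 0.05790 hr

Final: 0.05790 hr


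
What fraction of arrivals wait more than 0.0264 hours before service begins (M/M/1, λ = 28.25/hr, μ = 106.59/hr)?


ρ = 28.25/106.59 = 0.2650
P(Wq > t) = ρ·e^{−(μ−λ)t} = 0.2650·e^{−2.0682}
= 0.2650·0.126416 = 0.033505

Final: 0.033505


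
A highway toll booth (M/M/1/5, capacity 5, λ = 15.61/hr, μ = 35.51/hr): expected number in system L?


ρ = 15.61/35.51 = 0.4396
L = ρ[1 − (K+1)ρ^K + Kρ^(K+1)] / [(1−ρ)(1−ρ^(K+1))]
Numerator: 0.4396·(1 − 6·0.016416 + 5·0.007216) = 0.412158
Denominator: (0.5604)·(0.992784) = 0.556361
L = 0.412158/0.556361 = 0.7408

Final: 0.7408


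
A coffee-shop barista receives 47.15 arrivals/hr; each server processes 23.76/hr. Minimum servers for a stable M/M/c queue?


Stability requires cμ > λ ⇔ c > λ/μ.
λ/μ = 47.15/23.76 = 1.9844
Minimum integer c = ⌊1.9844⌋ + 1 = 2
Check: 2·23.76 = 47.52 > 47.15, while 1·23.76 = 23.76 ≤ 47.15

Final: 2 servers


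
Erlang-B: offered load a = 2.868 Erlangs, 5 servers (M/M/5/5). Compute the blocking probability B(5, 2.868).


B(c,a) = (a^c/c!) / Σ_{k=0}^{c} a^k/k!
a^5/5! = 1.617017
Σ terms (k=0..5): 1.00000 + 2.86800 + 4.11271 + 3.93175 + 2.81907 + 1.61702 = 16.348548
B = 1.617017/16.348548 = 0.098909

Final: 0.098909


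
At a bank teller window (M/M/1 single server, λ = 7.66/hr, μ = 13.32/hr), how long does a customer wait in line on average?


ρ = 7.66/13.32 = 0.5751
Wq = ρ/(μ−λ) = 0.5751/(13.32 − 7.66) = 0.5751/5.66 = 0.1016 hr

Final: 0.1016 hr


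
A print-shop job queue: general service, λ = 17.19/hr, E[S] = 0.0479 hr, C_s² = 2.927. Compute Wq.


ρ = λ·E[S] = 17.19·0.0479 = 0.8234
E[S²] = E[S]²(1+C_s²) = 0.0479²·(1+2.927) = 0.009010
Wq = λ·E[S²]/(2(1−ρ)) = 17.19·0.009010/(2·0.1766) = 0.43852 hr

Final: 0.43852 hr


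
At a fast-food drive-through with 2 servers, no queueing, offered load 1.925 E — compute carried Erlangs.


B(2,1.925) = 0.387795 (Erlang-B)
Carried load = a(1 − B) = 1.925·(1 − 0.387795) = 1.925·0.612205 = 1.1785 E

Final: 1.1785 Erlangs


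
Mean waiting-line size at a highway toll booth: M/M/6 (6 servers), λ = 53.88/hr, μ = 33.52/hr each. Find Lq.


a = λ/μ = 1.6074; ρ = a/6 = 0.2679
P₀ = 0.200331
Lq = P₀·a^c·ρ / (c!·(1−ρ)²) = 0.200331·17.24811·0.2679/(720·0.53597)
= 0.002399

Final: 0.002399


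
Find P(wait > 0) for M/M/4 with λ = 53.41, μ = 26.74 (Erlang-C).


a = λ/μ = 1.9974; ρ = a/4 = 0.4993
P₀ = 0.130806 (from M/M/c formula)
C(c,a) = [a^c/(c!(1−ρ))]·P₀ = [15.91639/(24·0.5007)]·0.130806
= 1.32463·0.130806 = 0.173270

Final: 0.173270


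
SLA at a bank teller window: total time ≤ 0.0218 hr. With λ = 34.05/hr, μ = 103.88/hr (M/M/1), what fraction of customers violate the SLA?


W ~ Exponential(μ−λ) for M/M/1.
μ − λ = 103.88 − 34.05 = 69.8300
P(W > t) = e^{−(μ−λ)t} = e^{−1.5223} = 0.218211

Final: 0.218211


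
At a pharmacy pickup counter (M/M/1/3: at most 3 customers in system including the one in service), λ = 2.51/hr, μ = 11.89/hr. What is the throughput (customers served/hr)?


ρ = 0.2111; P_K = (1−ρ)ρ^3/(1−ρ^4) = 0.007436
λ_eff = λ(1 − P_K) = 2.51·(1 − 0.007436) = 2.51·0.992564 = 2.4913 /hr

Final: 2.4913 /hr


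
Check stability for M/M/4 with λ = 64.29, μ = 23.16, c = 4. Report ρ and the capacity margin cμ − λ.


Total capacity cμ = 4·23.16 = 92.64/hr
ρ = λ/(cμ) = 64.29/92.64 = 0.6940
Stable ⇔ ρ < 1: YES
Spare capacity = cμ − λ = 92.64 − 64.29 = 28.35/hr

Final: ρ = 0.6940; stable; margin = 28.35/hr


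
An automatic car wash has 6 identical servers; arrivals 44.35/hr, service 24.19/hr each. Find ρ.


ρ = λ/(cμ) = 44.35/(6·24.19) = 44.35/145.14 = 0.3056

Final: 0.3056


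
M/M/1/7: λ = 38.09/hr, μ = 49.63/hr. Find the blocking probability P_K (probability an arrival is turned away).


ρ = λ/μ = 38.09/49.63 = 0.7675
P_K = (1−ρ)ρ^K/(1−ρ^(K+1)) = (0.2325·0.156844)/(1 − 0.120374)
= 0.036469/0.879626 = 0.041460

Final: 0.041460


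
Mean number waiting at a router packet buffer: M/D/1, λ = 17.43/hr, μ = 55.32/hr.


ρ = 17.43/55.32 = 0.3151
M/D/1: Lq = ρ²/(2(1−ρ)) = 0.09927/(2·0.6849) = 0.07247

Final: 0.07247


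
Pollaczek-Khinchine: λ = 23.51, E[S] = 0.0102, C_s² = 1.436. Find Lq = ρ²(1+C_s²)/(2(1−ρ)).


ρ = λ·E[S] = 23.51·0.0102 = 0.2398
Lq = ρ²(1+C_s²)/(2(1−ρ)) = 0.05750·(1+1.436)/(2·0.7602)
= 0.05750·2.4360/1.5204 = 0.09214

Final: 0.09214


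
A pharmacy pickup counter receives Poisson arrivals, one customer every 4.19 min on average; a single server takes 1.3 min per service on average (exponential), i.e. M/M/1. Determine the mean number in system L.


λ = 60/4.19 = 14.3198 /hr
μ = 60/1.3 = 46.1538 /hr
ρ = λ/μ = 14.3198/46.1538 = 0.3103
L = ρ/(1−ρ) = 0.3103/0.6897 = 0.4498

Final: 0.4498


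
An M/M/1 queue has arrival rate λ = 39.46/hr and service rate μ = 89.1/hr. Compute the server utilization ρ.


ρ = λ/μ = 39.46/89.1 = 0.4429

Final: 0.4429


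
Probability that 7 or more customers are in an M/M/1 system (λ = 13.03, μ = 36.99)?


ρ = 13.03/36.99 = 0.3523
P(N ≥ n) = ρ^n = 0.3523^7 = 0.0006730

Final: 0.0006730


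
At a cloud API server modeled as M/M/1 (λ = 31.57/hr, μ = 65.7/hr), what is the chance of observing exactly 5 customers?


ρ = 31.57/65.7 = 0.4805
P_n = (1−ρ)·ρ^n = (1 − 0.4805)·0.4805^5 = 0.5195·0.025618 = 0.013308

Final: 0.013308


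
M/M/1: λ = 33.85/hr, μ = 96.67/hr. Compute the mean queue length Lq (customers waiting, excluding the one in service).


ρ = 33.85/96.67 = 0.3502
Lq = ρ²/(1−ρ) = 0.1226/0.6498 = 0.1887

Final: 0.1887


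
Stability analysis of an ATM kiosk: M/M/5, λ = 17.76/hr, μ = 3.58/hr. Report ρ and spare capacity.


Total capacity cμ = 5·3.58 = 17.90/hr
ρ = λ/(cμ) = 17.76/17.90 = 0.9922
Stable ⇔ ρ < 1: YES
Spare capacity = cμ − λ = 17.90 − 17.76 = 0.14/hr

Final: ρ = 0.9922; stable; margin = 0.14/hr


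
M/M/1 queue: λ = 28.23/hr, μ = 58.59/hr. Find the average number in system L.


ρ = λ/μ = 28.23/58.59 = 0.4818
L = ρ/(1−ρ) = 0.4818/(1 − 0.4818) = 0.4818/0.5182 = 0.9298

Final: 0.9298


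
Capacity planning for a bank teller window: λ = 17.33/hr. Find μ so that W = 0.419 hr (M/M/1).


W = 1/(μ−λ) ⇒ μ − λ = 1/W = 1/0.419 = 2.3866
μ = λ + 1/W = 17.33 + 2.3866 = 19.7166 per hr

Final: 19.7166 /hr


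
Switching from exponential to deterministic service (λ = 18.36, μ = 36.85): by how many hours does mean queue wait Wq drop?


ρ = 18.36/36.85 = 0.4982
Wq(M/M/1) = ρ/(μ−λ) = 0.4982/18.49 = 0.02695 hr
Wq(M/D/1) = ρ/(2(μ−λ)) = 0.01347 hr
Savings = 0.02695 − 0.01347 = 0.01347 hr

Final: 0.01347 hr


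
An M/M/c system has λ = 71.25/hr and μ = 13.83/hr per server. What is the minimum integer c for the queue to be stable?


Stability requires cμ > λ ⇔ c > λ/μ.
λ/μ = 71.25/13.83 = 5.1518
Minimum integer c = ⌊5.1518⌋ + 1 = 6
Check: 6·13.83 = 82.98 > 71.25, while 5·13.83 = 69.15 ≤ 71.25

Final: 6 servers


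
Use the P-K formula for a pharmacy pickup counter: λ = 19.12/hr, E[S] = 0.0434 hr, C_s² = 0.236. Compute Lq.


ρ = λ·E[S] = 19.12·0.0434 = 0.8298
Lq = ρ²(1+C_s²)/(2(1−ρ)) = 0.6886·(1+0.236)/(2·0.1702)
= 0.6886·1.2360/0.3404 = 2.50037

Final: 2.50037


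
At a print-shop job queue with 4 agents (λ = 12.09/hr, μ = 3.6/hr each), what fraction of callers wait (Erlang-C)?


a = λ/μ = 3.3583; ρ = a/4 = 0.8396
P₀ = 0.020263 (from M/M/c formula)
C(c,a) = [a^c/(c!(1−ρ))]·P₀ = [127.20237/(24·0.1604)]·0.020263
= 33.03958·0.020263 = 0.669497

Final: 0.669497


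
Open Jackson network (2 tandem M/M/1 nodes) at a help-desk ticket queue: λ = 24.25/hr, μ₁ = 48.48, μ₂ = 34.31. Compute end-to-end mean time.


Each node sees arrival rate λ = 24.25/hr (tandem ⇒ throughput preserved).
W₁ = 1/(μ₁−λ) = 1/(48.48−24.25) = 0.04127 hr
W₂ = 1/(μ₂−λ) = 1/(34.31−24.25) = 0.09940 hr
W_total = W₁ + W₂ = 0.04127 + 0.09940 = 0.14067 hr

Final: 0.14067 hr


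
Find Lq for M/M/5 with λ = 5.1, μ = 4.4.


a = λ/μ = 1.1591; ρ = a/5 = 0.2318
P₀ = 0.313649
Lq = P₀·a^c·ρ / (c!·(1−ρ)²) = 0.313649·2.09212·0.2318/(120·0.59010)
= 0.002148

Final: 0.002148


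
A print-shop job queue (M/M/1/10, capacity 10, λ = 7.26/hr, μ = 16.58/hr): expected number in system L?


ρ = 7.26/16.58 = 0.4379
L = ρ[1 − (K+1)ρ^K + Kρ^(K+1)] / [(1−ρ)(1−ρ^(K+1))]
Numerator: 0.4379·(1 − 11·0.0002591 + 10·0.0001135) = 0.437126
Denominator: (0.5621)·(0.999887) = 0.562059
L = 0.437126/0.562059 = 0.7777

Final: 0.7777


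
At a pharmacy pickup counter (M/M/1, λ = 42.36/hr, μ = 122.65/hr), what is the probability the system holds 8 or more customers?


ρ = 42.36/122.65 = 0.3454
P(N ≥ n) = ρ^n = 0.3454^8 = 0.0002024

Final: 0.0002024


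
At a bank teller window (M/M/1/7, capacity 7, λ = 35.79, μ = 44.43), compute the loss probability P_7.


ρ = λ/μ = 35.79/44.43 = 0.8055
P_K = (1−ρ)ρ^K/(1−ρ^(K+1)) = (0.1945·0.220089)/(1 − 0.177290)
= 0.042799/0.822710 = 0.052022

Final: 0.052022


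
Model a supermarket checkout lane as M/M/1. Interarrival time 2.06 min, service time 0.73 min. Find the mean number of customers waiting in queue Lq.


λ = 60/2.06 = 29.1262 /hr
μ = 60/0.73 = 82.1918 /hr
ρ = λ/μ = 29.1262/82.1918 = 0.3544
Lq = ρ²/(1−ρ) = 0.1256/0.6456 = 0.1945

Final: 0.1945


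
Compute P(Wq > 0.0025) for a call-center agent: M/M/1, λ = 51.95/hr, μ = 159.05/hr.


ρ = 51.95/159.05 = 0.3266
P(Wq > t) = ρ·e^{−(μ−λ)t} = 0.3266·e^{−0.2678}
= 0.3266·0.765099 = 0.249902

Final: 0.249902


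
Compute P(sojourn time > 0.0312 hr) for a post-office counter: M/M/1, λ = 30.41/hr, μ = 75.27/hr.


W ~ Exponential(μ−λ) for M/M/1.
μ − λ = 75.27 − 30.41 = 44.8600
P(W > t) = e^{−(μ−λ)t} = e^{−1.3996} = 0.246688

Final: 0.246688


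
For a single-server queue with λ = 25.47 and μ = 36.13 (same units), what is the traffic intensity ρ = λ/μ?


ρ = λ/μ = 25.47/36.13 = 0.7050

Final: 0.7050


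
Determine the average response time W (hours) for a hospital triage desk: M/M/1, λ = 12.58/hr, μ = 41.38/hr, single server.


W = 1/(μ−λ) = 1/(41.38 − 12.58) = 1/28.80 = 0.03472 hr

Final: 0.03472 hr


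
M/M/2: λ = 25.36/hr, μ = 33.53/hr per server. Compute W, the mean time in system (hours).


a = 0.7563; ρ = 0.3782; P₀ = 0.451201
Lq = P₀·a^c·ρ/(c!(1−ρ)²) = 0.12622
Wq = Lq/λ = 0.12622/25.36 = 0.004977 hr
W = Wq + 1/μ = 0.004977 + 0.02982 = 0.03480 hr

Final: 0.03480 hr


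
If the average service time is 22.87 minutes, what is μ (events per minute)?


μ = 1/(service time) in consistent units.
1 minute = 1 min, so μ = 1/22.87 = 0.04373 per minute

Final: 0.04373 /min


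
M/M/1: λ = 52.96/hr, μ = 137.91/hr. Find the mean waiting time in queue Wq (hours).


ρ = 52.96/137.91 = 0.3840
Wq = ρ/(μ−λ) = 0.3840/(137.91 − 52.96) = 0.3840/84.95 = 0.004521 hr

Final: 0.004521 hr


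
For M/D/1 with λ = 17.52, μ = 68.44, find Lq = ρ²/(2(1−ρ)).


ρ = 17.52/68.44 = 0.2560
M/D/1: Lq = ρ²/(2(1−ρ)) = 0.06553/(2·0.7440) = 0.04404

Final: 0.04404


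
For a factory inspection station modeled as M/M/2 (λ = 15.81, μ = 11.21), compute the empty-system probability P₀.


a = λ/μ = 15.81/11.21 = 1.4103; ρ = a/c = 0.7052
Σ_{k=0}^{1} a^k/k! (terms k=0..1) = 1.00000 + 1.41035 = 2.41035
Tail: a^2/(2!(1−ρ)) = 1.98908/(2·0.2948) = 3.37331
P₀ = 1/(2.41035 + 3.37331) = 1/5.78366 = 0.172901

Final: 0.172901


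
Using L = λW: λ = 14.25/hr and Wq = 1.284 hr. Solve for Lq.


Lq = λWq = 14.25·1.284 = 18.2970

Final: 18.2970


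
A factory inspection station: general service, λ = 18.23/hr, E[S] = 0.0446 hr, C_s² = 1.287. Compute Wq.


ρ = λ·E[S] = 18.23·0.0446 = 0.8131
E[S²] = E[S]²(1+C_s²) = 0.0446²·(1+1.287) = 0.004549
Wq = λ·E[S²]/(2(1−ρ)) = 18.23·0.004549/(2·0.1869) = 0.22181 hr

Final: 0.22181 hr


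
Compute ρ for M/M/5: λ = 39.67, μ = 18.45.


ρ = λ/(cμ) = 39.67/(5·18.45) = 39.67/92.25 = 0.4300

Final: 0.4300


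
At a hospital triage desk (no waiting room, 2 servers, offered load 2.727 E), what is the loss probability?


B(c,a) = (a^c/c!) / Σ_{k=0}^{c} a^k/k!
a^2/2! = 3.718264
Σ terms (k=0..2): 1.00000 + 2.72700 + 3.71826 = 7.445264
B = 3.718264/7.445264 = 0.499413

Final: 0.499413


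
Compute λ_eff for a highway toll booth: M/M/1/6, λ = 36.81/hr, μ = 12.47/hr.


ρ = 2.9519; P_K = (1−ρ)ρ^6/(1−ρ^7) = 0.661572
λ_eff = λ(1 − P_K) = 36.81·(1 − 0.661572) = 36.81·0.338428 = 12.4575 /hr

Final: 12.4575 /hr


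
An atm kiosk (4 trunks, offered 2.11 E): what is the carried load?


B(4,2.11) = 0.106875 (Erlang-B)
Carried load = a(1 − B) = 2.11·(1 − 0.106875) = 2.11·0.893125 = 1.8845 E

Final: 1.8845 Erlangs


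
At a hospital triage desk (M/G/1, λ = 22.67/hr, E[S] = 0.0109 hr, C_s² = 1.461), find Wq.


ρ = λ·E[S] = 22.67·0.0109 = 0.2471
E[S²] = E[S]²(1+C_s²) = 0.0109²·(1+1.461) = 0.0002924
Wq = λ·E[S²]/(2(1−ρ)) = 22.67·0.0002924/(2·0.7529) = 0.004402 hr

Final: 0.004402 hr


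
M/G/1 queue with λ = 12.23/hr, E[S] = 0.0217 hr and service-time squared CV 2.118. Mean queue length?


ρ = λ·E[S] = 12.23·0.0217 = 0.2654
Lq = ρ²(1+C_s²)/(2(1−ρ)) = 0.07043·(1+2.118)/(2·0.7346)
= 0.07043·3.1180/1.4692 = 0.14947

Final: 0.14947


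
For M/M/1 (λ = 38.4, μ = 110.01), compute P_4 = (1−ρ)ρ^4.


ρ = 38.4/110.01 = 0.3491
P_n = (1−ρ)·ρ^n = (1 − 0.3491)·0.3491^4 = 0.6509·0.014846 = 0.009664

Final: 0.009664


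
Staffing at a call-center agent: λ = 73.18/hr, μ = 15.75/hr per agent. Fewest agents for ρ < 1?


Stability requires cμ > λ ⇔ c > λ/μ.
λ/μ = 73.18/15.75 = 4.6463
Minimum integer c = ⌊4.6463⌋ + 1 = 5
Check: 5·15.75 = 78.75 > 73.18, while 4·15.75 = 63.00 ≤ 73.18

Final: 5 servers


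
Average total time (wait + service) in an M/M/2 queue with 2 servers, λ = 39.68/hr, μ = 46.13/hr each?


a = 0.8602; ρ = 0.4301; P₀ = 0.398514
Lq = P₀·a^c·ρ/(c!(1−ρ)²) = 0.19522
Wq = Lq/λ = 0.19522/39.68 = 0.004920 hr
W = Wq + 1/μ = 0.004920 + 0.02168 = 0.02660 hr

Final: 0.02660 hr


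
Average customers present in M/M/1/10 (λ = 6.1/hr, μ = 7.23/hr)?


ρ = 6.1/7.23 = 0.8437
L = ρ[1 − (K+1)ρ^K + Kρ^(K+1)] / [(1−ρ)(1−ρ^(K+1))]
Numerator: 0.8437·(1 − 11·0.182774 + 10·0.154208) = 0.448482
Denominator: (0.1563)·(0.845792) = 0.132192
L = 0.448482/0.132192 = 3.3927

Final: 3.3927


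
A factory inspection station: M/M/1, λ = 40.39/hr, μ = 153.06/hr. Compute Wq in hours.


ρ = 40.39/153.06 = 0.2639
Wq = ρ/(μ−λ) = 0.2639/(153.06 − 40.39) = 0.2639/112.67 = 0.002342 hr

Final: 0.002342 hr


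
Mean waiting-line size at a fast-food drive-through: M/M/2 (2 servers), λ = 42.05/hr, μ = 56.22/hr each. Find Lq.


a = λ/μ = 0.7480; ρ = a/2 = 0.3740
P₀ = 0.455628
Lq = P₀·a^c·ρ / (c!·(1−ρ)²) = 0.455628·0.55944·0.3740/(2·0.39190)
= 0.12162

Final: 0.12162


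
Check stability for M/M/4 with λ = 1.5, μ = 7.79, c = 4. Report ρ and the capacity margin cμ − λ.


Total capacity cμ = 4·7.79 = 31.16/hr
ρ = λ/(cμ) = 1.5/31.16 = 0.04814
Stable ⇔ ρ < 1: YES
Spare capacity = cμ − λ = 31.16 − 1.5 = 29.66/hr

Final: ρ = 0.04814; stable; margin = 29.66/hr


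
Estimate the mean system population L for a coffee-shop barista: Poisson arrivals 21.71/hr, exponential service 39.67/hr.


ρ = λ/μ = 21.71/39.67 = 0.5473
L = ρ/(1−ρ) = 0.5473/(1 − 0.5473) = 0.5473/0.4527 = 1.2088

Final: 1.2088


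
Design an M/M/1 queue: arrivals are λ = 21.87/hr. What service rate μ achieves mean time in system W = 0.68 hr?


W = 1/(μ−λ) ⇒ μ − λ = 1/W = 1/0.68 = 1.4706
μ = λ + 1/W = 21.87 + 1.4706 = 23.3406 per hr

Final: 23.3406 /hr


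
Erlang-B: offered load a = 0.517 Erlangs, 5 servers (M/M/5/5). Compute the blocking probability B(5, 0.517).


B(c,a) = (a^c/c!) / Σ_{k=0}^{c} a^k/k!
a^5/5! = 0.0003078
Σ terms (k=0..5): 1.00000 + 0.51700 + 0.13364 + 0.02303 + 0.002977 + 0.0003078 = 1.676961
B = 0.0003078/1.676961 = 0.0001835

Final: 0.0001835


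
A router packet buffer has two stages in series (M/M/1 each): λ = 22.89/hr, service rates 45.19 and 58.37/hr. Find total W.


Each node sees arrival rate λ = 22.89/hr (tandem ⇒ throughput preserved).
W₁ = 1/(μ₁−λ) = 1/(45.19−22.89) = 0.04484 hr
W₂ = 1/(μ₂−λ) = 1/(58.37−22.89) = 0.02818 hr
W_total = W₁ + W₂ = 0.04484 + 0.02818 = 0.07303 hr

Final: 0.07303 hr


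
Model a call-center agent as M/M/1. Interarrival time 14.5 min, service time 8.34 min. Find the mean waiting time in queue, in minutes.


λ = 60/14.5 = 4.1379 /hr
μ = 60/8.34 = 7.1942 /hr
ρ = λ/μ = 4.1379/7.1942 = 0.5752
Wq = ρ/(μ−λ) = 0.5752/(7.1942−4.1379) = 0.18819 hr
In minutes: 0.18819·60 = 11.291 min

Final: 11.291 min


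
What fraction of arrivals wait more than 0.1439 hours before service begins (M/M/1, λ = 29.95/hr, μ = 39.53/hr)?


ρ = 29.95/39.53 = 0.7577
P(Wq > t) = ρ·e^{−(μ−λ)t} = 0.7577·e^{−1.3786}
= 0.7577·0.251941 = 0.190883

Final: 0.190883


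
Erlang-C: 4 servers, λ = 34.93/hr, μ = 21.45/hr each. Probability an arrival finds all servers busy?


a = λ/μ = 1.6284; ρ = a/4 = 0.4071
P₀ = 0.193489 (from M/M/c formula)
C(c,a) = [a^c/(c!(1−ρ))]·P₀ = [7.03210/(24·0.5929)]·0.193489
= 0.49420·0.193489 = 0.095621

Final: 0.095621


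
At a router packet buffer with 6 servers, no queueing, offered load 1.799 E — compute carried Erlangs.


B(6,1.799) = 0.007810 (Erlang-B)
Carried load = a(1 − B) = 1.799·(1 − 0.007810) = 1.799·0.992190 = 1.7849 E

Final: 1.7849 Erlangs


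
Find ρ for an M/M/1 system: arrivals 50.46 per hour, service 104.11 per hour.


ρ = λ/μ = 50.46/104.11 = 0.4847

Final: 0.4847


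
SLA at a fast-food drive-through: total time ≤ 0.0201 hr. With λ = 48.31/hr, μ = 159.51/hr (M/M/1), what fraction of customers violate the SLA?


W ~ Exponential(μ−λ) for M/M/1.
μ − λ = 159.51 − 48.31 = 111.2000
P(W > t) = e^{−(μ−λ)t} = e^{−2.2351} = 0.106979

Final: 0.106979


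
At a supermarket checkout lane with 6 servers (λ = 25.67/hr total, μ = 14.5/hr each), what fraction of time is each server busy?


ρ = λ/(cμ) = 25.67/(6·14.5) = 25.67/87.00 = 0.2951

Final: 0.2951


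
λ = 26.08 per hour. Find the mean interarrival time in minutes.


Mean interarrival time = 1/λ = 1/26.08 hour = 0.03834 hour
In minutes: 0.03834 × 60 = 2.3006 min

Final: 2.3006 min


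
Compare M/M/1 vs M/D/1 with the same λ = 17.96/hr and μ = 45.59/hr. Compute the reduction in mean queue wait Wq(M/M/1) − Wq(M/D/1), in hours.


ρ = 17.96/45.59 = 0.3939
Wq(M/M/1) = ρ/(μ−λ) = 0.3939/27.63 = 0.01426 hr
Wq(M/D/1) = ρ/(2(μ−λ)) = 0.007129 hr
Savings = 0.01426 − 0.007129 = 0.007129 hr

Final: 0.007129 hr


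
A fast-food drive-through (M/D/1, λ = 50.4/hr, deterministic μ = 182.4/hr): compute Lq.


ρ = 50.4/182.4 = 0.2763
M/D/1: Lq = ρ²/(2(1−ρ)) = 0.07635/(2·0.7237) = 0.05275

Final: 0.05275


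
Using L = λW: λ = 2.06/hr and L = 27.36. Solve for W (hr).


W = L/λ = 27.36/2.06 = 13.2816 hr

Final: 13.2816 hr


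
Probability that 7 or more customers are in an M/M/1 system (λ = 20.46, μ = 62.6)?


ρ = 20.46/62.6 = 0.3268
P(N ≥ n) = ρ^n = 0.3268^7 = 0.0003984

Final: 0.0003984


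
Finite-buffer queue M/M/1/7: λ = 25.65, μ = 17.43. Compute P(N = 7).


ρ = λ/μ = 25.65/17.43 = 1.4716
P_K = (1−ρ)ρ^K/(1−ρ^(K+1)) = (-0.4716·14.946169)/(1 − 21.994792)
= -7.048623/-20.994792 = 0.335732

Final: 0.335732


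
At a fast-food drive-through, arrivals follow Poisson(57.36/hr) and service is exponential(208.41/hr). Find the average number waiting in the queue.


ρ = 57.36/208.41 = 0.2752
Lq = ρ²/(1−ρ) = 0.07575/0.7248 = 0.1045

Final: 0.1045


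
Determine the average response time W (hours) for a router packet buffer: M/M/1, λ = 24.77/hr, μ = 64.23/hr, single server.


W = 1/(μ−λ) = 1/(64.23 − 24.77) = 1/39.46 = 0.02534 hr

Final: 0.02534 hr


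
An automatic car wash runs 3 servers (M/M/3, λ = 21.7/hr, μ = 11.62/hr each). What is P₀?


a = λ/μ = 21.7/11.62 = 1.8675; ρ = a/c = 0.6225
Σ_{k=0}^{2} a^k/k! (terms k=0..2) = 1.00000 + 1.86747 + 1.74372 = 4.61119
Tail: a^3/(3!(1−ρ)) = 6.51270/(6·0.3775) = 2.87529
P₀ = 1/(4.61119 + 2.87529) = 1/7.48648 = 0.133574

Final: 0.133574


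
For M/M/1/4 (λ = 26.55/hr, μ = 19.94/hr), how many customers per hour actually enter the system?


ρ = 1.3315; P_K = (1−ρ)ρ^4/(1−ρ^5) = 0.327132
λ_eff = λ(1 − P_K) = 26.55·(1 − 0.327132) = 26.55·0.672868 = 17.8647 /hr

Final: 17.8647 /hr


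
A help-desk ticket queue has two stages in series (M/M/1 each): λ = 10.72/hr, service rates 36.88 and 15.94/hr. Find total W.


Each node sees arrival rate λ = 10.72/hr (tandem ⇒ throughput preserved).
W₁ = 1/(μ₁−λ) = 1/(36.88−10.72) = 0.03823 hr
W₂ = 1/(μ₂−λ) = 1/(15.94−10.72) = 0.19157 hr
W_total = W₁ + W₂ = 0.03823 + 0.19157 = 0.22980 hr

Final: 0.22980 hr
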